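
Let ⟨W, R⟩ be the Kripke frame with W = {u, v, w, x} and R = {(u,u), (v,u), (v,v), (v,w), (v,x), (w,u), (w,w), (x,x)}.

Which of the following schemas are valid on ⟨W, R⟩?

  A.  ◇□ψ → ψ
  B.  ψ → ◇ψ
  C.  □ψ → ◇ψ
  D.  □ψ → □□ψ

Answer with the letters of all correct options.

B, C, D

R is reflexive: each world relates to itself.
R is not symmetric: v R u but not u R v.
R is transitive: R is closed under composition.
R is serial: every world has an R-successor.
(A) ◇□ψ → ψ is the dual of axiom B, which corresponds to symmetry. R is not symmetric — not valid.
(B) ψ → ◇ψ is the dual of axiom T, which corresponds to reflexivity. R is reflexive — valid.
(C) □ψ → ◇ψ is axiom D, which corresponds to seriality. R is serial — valid.
(D) axiom 4: valid iff R is transitive. R is transitive — valid.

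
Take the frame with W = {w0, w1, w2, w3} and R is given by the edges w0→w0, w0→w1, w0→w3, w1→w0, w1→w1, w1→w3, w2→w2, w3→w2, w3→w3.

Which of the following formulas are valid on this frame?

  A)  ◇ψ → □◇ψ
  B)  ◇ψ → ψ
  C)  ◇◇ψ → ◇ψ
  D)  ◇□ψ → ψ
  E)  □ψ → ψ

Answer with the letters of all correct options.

R is reflexive: each world relates to itself.
R is not symmetric: w0 R w3 but not w3 R w0.
R is not transitive: w0 R w3 and w3 R w2 but not w0 R w2.
R is not euclidean: w0 R w3 and w0 R w0 but not w3 R w0.
R is not a subset of the identity: w0 R w1 with w0 ≠ w1.
(A) axiom 5: valid iff R is euclidean. R is not euclidean — not valid.
(B) ◇ψ → ψ is the converse of T; it holds exactly when R ⊆ identity. Here R ⊄ identity — not valid.
(C) the dual of axiom 4: valid iff R is transitive. R is not transitive — not valid.
(D) ◇□ψ → ψ is the dual of axiom B, which corresponds to symmetry. R is not symmetric — not valid.
(E) □ψ → ψ is axiom T; it is valid on a frame exactly when R is reflexive. R is reflexive, so valid.

E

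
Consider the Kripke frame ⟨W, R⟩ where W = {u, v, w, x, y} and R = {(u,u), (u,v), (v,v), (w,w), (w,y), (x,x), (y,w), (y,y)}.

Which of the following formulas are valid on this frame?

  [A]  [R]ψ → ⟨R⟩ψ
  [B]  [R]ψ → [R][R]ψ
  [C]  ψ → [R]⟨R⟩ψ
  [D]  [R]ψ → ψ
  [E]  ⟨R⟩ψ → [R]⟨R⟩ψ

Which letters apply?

R is reflexive: each world relates to itself.
R is not symmetric: u R v but not v R u.
R is transitive: R is closed under composition.
R is not euclidean: u R v and u R u but not v R u.
R is serial: every world has an R-successor.
(A) axiom D: valid iff R is serial. R is serial — valid.
(B) [R]ψ → [R][R]ψ (axiom 4) characterises the transitive frames. R is transitive — valid.
(C) ψ → [R]⟨R⟩ψ is axiom B; it is valid on a frame exactly when R is symmetric. R is not symmetric, so not valid.
(D) [R]ψ → ψ (axiom T) characterises the reflexive frames. R is reflexive — valid.
(E) axiom 5: valid iff R is euclidean. R is not euclidean — not valid.

A, B, D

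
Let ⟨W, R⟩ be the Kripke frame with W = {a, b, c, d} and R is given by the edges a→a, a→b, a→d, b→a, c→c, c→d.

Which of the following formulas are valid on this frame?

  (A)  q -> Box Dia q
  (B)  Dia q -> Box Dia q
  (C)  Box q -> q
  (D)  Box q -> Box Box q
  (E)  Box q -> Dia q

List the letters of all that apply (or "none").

R is not reflexive: not b R b.
R is not symmetric: a R d but not d R a.
R is not transitive: b R a and a R b but not b R b.
R is not euclidean: a R b and a R d but not b R d.
R is not serial: d has no R-successor.
(A) q -> Box Dia q is axiom B, which corresponds to symmetry. R is not symmetric — not valid.
(B) axiom 5: valid iff R is euclidean. R is not euclidean — not valid.
(C) Box q -> q is axiom T, which corresponds to reflexivity. R is not reflexive — not valid.
(D) Box q -> Box Box q (axiom 4) characterises the transitive frames. R is not transitive — not valid.
(E) axiom D: valid iff R is serial. R is not serial — not valid.

none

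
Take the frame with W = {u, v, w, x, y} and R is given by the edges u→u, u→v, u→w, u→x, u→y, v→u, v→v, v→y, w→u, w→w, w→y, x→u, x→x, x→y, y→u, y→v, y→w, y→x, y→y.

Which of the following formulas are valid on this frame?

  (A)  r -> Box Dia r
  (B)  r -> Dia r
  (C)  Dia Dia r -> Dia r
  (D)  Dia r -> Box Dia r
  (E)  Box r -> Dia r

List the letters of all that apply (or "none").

R is reflexive: each world relates to itself.
R is symmetric: every R-edge is matched by its reverse.
R is not transitive: v R u and u R w but not v R w.
R is not euclidean: u R v and u R w but not v R w.
R is serial: every world has an R-successor.
(A) r -> Box Dia r is axiom B, which corresponds to symmetry. R is symmetric — valid.
(B) r -> Dia r (the dual of axiom T) characterises the reflexive frames. R is reflexive — valid.
(C) Dia Dia r -> Dia r is the dual of axiom 4, which corresponds to transitivity. R is not transitive — not valid.
(D) Dia r -> Box Dia r is axiom 5, which corresponds to the euclidean property. R is not euclidean — not valid.
(E) Box r -> Dia r is axiom D, which corresponds to seriality. R is serial — valid.

A, B, E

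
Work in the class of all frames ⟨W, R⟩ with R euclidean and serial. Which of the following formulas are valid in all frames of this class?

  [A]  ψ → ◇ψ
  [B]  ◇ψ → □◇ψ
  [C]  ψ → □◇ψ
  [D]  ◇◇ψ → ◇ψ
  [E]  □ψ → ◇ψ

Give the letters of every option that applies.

B, E

(A) ψ → ◇ψ (the dual of axiom T) characterises the reflexive frames. Such an R need not be reflexive — not valid.
(B) ◇ψ → □◇ψ (axiom 5) characterises the euclidean frames. Every such R is euclidean — valid.
(C) axiom B: valid iff R is symmetric. Such an R need not be symmetric — not valid.
(D) ◇◇ψ → ◇ψ is the dual of axiom 4; it is valid on a frame exactly when R is transitive. Such an R need not be transitive, so not valid.
(E) axiom D: valid iff R is serial. Every such R is serial — valid.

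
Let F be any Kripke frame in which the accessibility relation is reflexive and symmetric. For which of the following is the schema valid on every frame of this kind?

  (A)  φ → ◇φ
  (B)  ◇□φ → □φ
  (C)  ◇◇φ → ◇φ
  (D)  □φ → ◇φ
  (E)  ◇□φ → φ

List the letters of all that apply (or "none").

A, D, E

Reflexive relations are serial.
(A) the dual of axiom T: valid iff R is reflexive. Every such R is reflexive — valid.
(B) ◇□φ → □φ is the dual of axiom 5, which corresponds to the euclidean property. Such an R need not be euclidean — not valid.
(C) ◇◇φ → ◇φ (the dual of axiom 4) characterises the transitive frames. Such an R need not be transitive — not valid.
(D) □φ → ◇φ is axiom D, which corresponds to seriality. Every such R is serial — valid.
(E) ◇□φ → φ (the dual of axiom B) characterises the symmetric frames. Every such R is symmetric — valid.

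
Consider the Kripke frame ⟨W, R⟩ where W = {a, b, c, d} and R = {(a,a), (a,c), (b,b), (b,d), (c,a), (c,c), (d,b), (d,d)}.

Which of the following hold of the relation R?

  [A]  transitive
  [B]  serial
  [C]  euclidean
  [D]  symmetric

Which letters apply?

(A) transitive: R is closed under composition.
(B) serial: every world has an R-successor.
(C) euclidean: any two R-successors of the same world are R-related.
(D) symmetric: every R-edge is matched by its reverse.

A, B, C, D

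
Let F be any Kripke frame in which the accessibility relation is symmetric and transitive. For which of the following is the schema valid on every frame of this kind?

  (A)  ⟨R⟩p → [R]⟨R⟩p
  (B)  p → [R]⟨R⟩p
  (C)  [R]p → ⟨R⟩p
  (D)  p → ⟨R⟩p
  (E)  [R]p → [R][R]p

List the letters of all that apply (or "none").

A, B, E

A symmetric transitive relation is euclidean (uRv and uRw give vRu by symmetry, then vRw by transitivity).
(A) axiom 5: valid iff R is euclidean. Every such R is euclidean — valid.
(B) p → [R]⟨R⟩p is axiom B, which corresponds to symmetry. Every such R is symmetric — valid.
(C) [R]p → ⟨R⟩p is axiom D, which corresponds to seriality. Such an R need not be serial — not valid.
(D) p → ⟨R⟩p (the dual of axiom T) characterises the reflexive frames. Such an R need not be reflexive — not valid.
(E) [R]p → [R][R]p is axiom 4; it is valid on a frame exactly when R is transitive. Every such R is transitive, so valid.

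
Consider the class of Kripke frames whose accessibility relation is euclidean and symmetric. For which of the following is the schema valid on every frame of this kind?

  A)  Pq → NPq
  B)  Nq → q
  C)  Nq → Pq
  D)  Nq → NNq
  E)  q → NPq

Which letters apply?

A, D, E

A symmetric euclidean relation is transitive (uRv and vRw give vRu by symmetry, then uRw by the euclidean condition, applied at v).
(A) Pq → NPq is axiom 5, which corresponds to the euclidean property. Every such R is euclidean — valid.
(B) axiom T: valid iff R is reflexive. Such an R need not be reflexive — not valid.
(C) Nq → Pq (axiom D) characterises the serial frames. Such an R need not be serial — not valid.
(D) Nq → NNq (axiom 4) characterises the transitive frames. Every such R is transitive — valid.
(E) axiom B: valid iff R is symmetric. Every such R is symmetric — valid.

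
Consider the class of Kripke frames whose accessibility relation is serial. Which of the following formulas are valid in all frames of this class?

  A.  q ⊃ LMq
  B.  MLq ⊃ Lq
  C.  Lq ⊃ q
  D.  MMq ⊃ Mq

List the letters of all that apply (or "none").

(A) axiom B: valid iff R is symmetric. Such an R need not be symmetric — not valid.
(B) MLq ⊃ Lq (the dual of axiom 5) characterises the euclidean frames. Such an R need not be euclidean — not valid.
(C) Lq ⊃ q (axiom T) characterises the reflexive frames. Such an R need not be reflexive — not valid.
(D) MMq ⊃ Mq (the dual of axiom 4) characterises the transitive frames. Such an R need not be transitive — not valid.

none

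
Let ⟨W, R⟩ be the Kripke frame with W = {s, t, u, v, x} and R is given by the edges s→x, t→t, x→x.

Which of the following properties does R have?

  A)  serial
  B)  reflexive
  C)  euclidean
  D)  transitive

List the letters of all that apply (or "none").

(A) not serial: u has no R-successor.
(B) not reflexive: not s R s.
(C) euclidean: any two R-successors of the same world are R-related.
(D) transitive: R is closed under composition.

C, D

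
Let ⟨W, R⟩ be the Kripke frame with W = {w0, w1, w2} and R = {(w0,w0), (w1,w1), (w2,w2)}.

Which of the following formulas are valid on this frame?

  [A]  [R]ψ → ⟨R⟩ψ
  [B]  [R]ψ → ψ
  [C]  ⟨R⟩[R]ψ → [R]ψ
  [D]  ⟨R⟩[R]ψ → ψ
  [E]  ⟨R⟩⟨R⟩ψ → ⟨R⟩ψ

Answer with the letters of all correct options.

A, B, C, D, E

R is reflexive: each world relates to itself.
R is symmetric: every R-edge is matched by its reverse.
R is transitive: R is closed under composition.
R is euclidean: any two R-successors of the same world are R-related.
R is serial: every world has an R-successor.
(A) axiom D: valid iff R is serial. R is serial — valid.
(B) [R]ψ → ψ is axiom T, which corresponds to reflexivity. R is reflexive — valid.
(C) ⟨R⟩[R]ψ → [R]ψ is the dual of axiom 5, which corresponds to the euclidean property. R is euclidean — valid.
(D) ⟨R⟩[R]ψ → ψ is the dual of axiom B, which corresponds to symmetry. R is symmetric — valid.
(E) the dual of axiom 4: valid iff R is transitive. R is transitive — valid.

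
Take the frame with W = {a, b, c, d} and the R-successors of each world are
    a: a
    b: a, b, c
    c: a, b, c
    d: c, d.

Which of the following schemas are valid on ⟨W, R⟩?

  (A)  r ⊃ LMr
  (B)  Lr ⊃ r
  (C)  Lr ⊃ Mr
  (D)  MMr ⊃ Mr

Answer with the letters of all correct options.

R is reflexive: each world relates to itself.
R is not symmetric: b R a but not a R b.
R is not transitive: d R c and c R a but not d R a.
R is serial: every world has an R-successor.
(A) r ⊃ LMr (axiom B) characterises the symmetric frames. R is not symmetric — not valid.
(B) Lr ⊃ r is axiom T, which corresponds to reflexivity. R is reflexive — valid.
(C) axiom D: valid iff R is serial. R is serial — valid.
(D) MMr ⊃ Mr is the dual of axiom 4, which corresponds to transitivity. R is not transitive — not valid.

B, C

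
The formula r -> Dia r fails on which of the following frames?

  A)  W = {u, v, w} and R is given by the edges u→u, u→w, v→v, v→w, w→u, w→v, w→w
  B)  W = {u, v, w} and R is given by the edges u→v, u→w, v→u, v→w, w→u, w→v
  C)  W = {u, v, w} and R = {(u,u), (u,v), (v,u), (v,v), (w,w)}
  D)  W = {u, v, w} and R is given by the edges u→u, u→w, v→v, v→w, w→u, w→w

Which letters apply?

B

The schema r -> Dia r is the dual of axiom T; it is valid on a frame iff R is reflexive.
(A) R is reflexive (each world relates to itself), so the schema is valid here.
(B) R is not reflexive (not u R u), so the schema fails here.
(C) R is reflexive (each world relates to itself), so the schema is valid here.
(D) R is reflexive (each world relates to itself), so the schema is valid here.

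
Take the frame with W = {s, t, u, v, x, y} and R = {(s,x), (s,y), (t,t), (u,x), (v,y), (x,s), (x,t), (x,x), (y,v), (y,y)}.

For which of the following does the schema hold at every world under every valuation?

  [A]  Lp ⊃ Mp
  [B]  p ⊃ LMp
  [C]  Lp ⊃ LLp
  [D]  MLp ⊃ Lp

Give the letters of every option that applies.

R is not symmetric: s R y but not y R s.
R is not transitive: s R x and x R s but not s R s.
R is not euclidean: s R x and s R y but not x R y.
R is serial: every world has an R-successor.
(A) axiom D: valid iff R is serial. R is serial — valid.
(B) axiom B: valid iff R is symmetric. R is not symmetric — not valid.
(C) Lp ⊃ LLp is axiom 4, which corresponds to transitivity. R is not transitive — not valid.
(D) MLp ⊃ Lp is the dual of axiom 5; it is valid on a frame exactly when R is euclidean. R is not euclidean, so not valid.

A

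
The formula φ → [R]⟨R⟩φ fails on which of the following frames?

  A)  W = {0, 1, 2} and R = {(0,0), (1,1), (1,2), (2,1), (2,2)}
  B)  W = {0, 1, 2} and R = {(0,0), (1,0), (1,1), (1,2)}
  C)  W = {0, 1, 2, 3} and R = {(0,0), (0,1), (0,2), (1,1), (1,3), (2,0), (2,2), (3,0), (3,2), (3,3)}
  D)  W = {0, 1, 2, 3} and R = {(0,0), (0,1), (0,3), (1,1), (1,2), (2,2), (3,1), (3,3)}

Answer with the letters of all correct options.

The schema φ → [R]⟨R⟩φ is axiom B; it is valid on a frame iff R is symmetric.
(A) R is symmetric (every R-edge is matched by its reverse), so the schema is valid here.
(B) R is not symmetric (1 R 0 but not 0 R 1), so the schema fails here.
(C) R is not symmetric (0 R 1 but not 1 R 0), so the schema fails here.
(D) R is not symmetric (0 R 1 but not 1 R 0), so the schema fails here.

B, C, D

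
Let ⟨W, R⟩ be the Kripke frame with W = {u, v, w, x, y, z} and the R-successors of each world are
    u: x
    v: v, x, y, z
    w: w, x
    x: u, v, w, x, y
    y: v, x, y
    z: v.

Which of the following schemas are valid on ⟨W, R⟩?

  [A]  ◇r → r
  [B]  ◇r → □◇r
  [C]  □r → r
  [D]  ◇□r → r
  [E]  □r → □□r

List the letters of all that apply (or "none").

R is not reflexive: not u R u.
R is symmetric: every R-edge is matched by its reverse.
R is not transitive: u R x and x R u but not u R u.
R is not euclidean: v R x and v R z but not x R z.
R is not a subset of the identity: u R x with u ≠ x.
(A) ◇r → r is the converse of T; it holds exactly when R ⊆ identity. Here R ⊄ identity — not valid.
(B) ◇r → □◇r is axiom 5, which corresponds to the euclidean property. R is not euclidean — not valid.
(C) □r → r is axiom T, which corresponds to reflexivity. R is not reflexive — not valid.
(D) ◇□r → r (the dual of axiom B) characterises the symmetric frames. R is symmetric — valid.
(E) □r → □□r (axiom 4) characterises the transitive frames. R is not transitive — not valid.

D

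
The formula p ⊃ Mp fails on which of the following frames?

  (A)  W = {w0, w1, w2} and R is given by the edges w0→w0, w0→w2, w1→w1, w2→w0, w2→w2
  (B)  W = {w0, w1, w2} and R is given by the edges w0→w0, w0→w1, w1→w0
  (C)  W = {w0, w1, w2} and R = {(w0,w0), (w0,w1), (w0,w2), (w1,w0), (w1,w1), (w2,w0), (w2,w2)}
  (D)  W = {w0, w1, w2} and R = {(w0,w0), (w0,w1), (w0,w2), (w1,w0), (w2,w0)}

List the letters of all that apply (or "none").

The schema p ⊃ Mp is the dual of axiom T; it is valid on a frame iff R is reflexive.
(A) R is reflexive (each world relates to itself), so the schema is valid here.
(B) R is not reflexive (not w1 R w1), so the schema fails here.
(C) R is reflexive (each world relates to itself), so the schema is valid here.
(D) R is not reflexive (not w1 R w1), so the schema fails here.

B, D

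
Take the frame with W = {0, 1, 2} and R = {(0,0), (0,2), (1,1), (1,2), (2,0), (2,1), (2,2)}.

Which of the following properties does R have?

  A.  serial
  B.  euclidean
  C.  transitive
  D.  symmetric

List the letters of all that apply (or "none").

A, D

(A) serial: every world has an R-successor.
(B) not euclidean: 2 R 0 and 2 R 1 but not 0 R 1.
(C) not transitive: 0 R 2 and 2 R 1 but not 0 R 1.
(D) symmetric: every R-edge is matched by its reverse.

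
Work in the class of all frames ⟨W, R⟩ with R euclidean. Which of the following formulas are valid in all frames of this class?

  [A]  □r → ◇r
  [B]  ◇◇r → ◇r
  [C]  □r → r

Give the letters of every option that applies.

none

(A) □r → ◇r is axiom D, which corresponds to seriality. Such an R need not be serial — not valid.
(B) ◇◇r → ◇r is the dual of axiom 4, which corresponds to transitivity. Such an R need not be transitive — not valid.
(C) □r → r (axiom T) characterises the reflexive frames. Such an R need not be reflexive — not valid.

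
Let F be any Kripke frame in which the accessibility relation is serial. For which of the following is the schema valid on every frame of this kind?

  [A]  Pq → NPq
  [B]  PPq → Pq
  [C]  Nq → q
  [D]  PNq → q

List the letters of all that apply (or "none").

none

(A) Pq → NPq (axiom 5) characterises the euclidean frames. Such an R need not be euclidean — not valid.
(B) PPq → Pq (the dual of axiom 4) characterises the transitive frames. Such an R need not be transitive — not valid.
(C) Nq → q is axiom T; it is valid on a frame exactly when R is reflexive. Such an R need not be reflexive, so not valid.
(D) PNq → q (the dual of axiom B) characterises the symmetric frames. Such an R need not be symmetric — not valid.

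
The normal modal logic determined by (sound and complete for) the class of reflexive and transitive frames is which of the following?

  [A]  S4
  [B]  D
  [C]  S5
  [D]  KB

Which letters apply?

A

(A) S4 is determined by exactly this class.
(B) D is determined by the class of serial frames.
(C) S5 is determined by the class of reflexive, symmetric, and transitive frames.
(D) KB is determined by the class of symmetric frames.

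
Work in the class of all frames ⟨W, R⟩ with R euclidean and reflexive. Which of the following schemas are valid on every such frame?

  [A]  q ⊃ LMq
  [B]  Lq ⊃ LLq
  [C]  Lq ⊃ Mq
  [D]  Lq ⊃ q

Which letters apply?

A reflexive euclidean relation is also symmetric (from wRw and wRv the euclidean condition gives vRw) and hence transitive; it is an equivalence relation.
(A) q ⊃ LMq is axiom B, which corresponds to symmetry. Every such R is symmetric — valid.
(B) Lq ⊃ LLq is axiom 4, which corresponds to transitivity. Every such R is transitive — valid.
(C) axiom D: valid iff R is serial. Every such R is serial — valid.
(D) Lq ⊃ q is axiom T, which corresponds to reflexivity. Every such R is reflexive — valid.

A, B, C, D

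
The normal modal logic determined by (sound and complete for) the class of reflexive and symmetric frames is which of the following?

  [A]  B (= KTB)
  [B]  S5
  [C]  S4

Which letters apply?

(A) B (= KTB) is determined by exactly this class.
(B) S5 is determined by the class of reflexive, symmetric, and transitive frames.
(C) S4 is determined by the class of reflexive and transitive frames.

A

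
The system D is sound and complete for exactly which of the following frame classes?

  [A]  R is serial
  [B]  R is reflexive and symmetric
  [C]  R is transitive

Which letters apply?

(A) D is sound and complete for exactly this class.
(B) this class determines B (= KTB), not D.
(C) this class determines K4, not D.

A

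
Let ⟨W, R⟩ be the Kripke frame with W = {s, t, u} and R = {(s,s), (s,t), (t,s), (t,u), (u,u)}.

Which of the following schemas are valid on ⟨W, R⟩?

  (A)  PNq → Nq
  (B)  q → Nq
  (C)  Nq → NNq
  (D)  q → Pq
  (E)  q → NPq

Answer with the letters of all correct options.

none

R is not reflexive: not t R t.
R is not symmetric: t R u but not u R t.
R is not transitive: s R t and t R u but not s R u.
R is not euclidean: t R s and t R u but not s R u.
R is not a subset of the identity: s R t with s ≠ t.
(A) PNq → Nq (the dual of axiom 5) characterises the euclidean frames. R is not euclidean — not valid.
(B) q → Nq is equivalent to ◇p→p; it holds exactly when R ⊆ identity. Here R ⊄ identity — not valid.
(C) Nq → NNq is axiom 4; it is valid on a frame exactly when R is transitive. R is not transitive, so not valid.
(D) the dual of axiom T: valid iff R is reflexive. R is not reflexive — not valid.
(E) axiom B: valid iff R is symmetric. R is not symmetric — not valid.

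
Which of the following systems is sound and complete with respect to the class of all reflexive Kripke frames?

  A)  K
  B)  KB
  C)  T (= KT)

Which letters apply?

(A) K is determined by the class of arbitrary frames.
(B) KB is determined by the class of symmetric frames.
(C) T (= KT) is determined by exactly this class.

C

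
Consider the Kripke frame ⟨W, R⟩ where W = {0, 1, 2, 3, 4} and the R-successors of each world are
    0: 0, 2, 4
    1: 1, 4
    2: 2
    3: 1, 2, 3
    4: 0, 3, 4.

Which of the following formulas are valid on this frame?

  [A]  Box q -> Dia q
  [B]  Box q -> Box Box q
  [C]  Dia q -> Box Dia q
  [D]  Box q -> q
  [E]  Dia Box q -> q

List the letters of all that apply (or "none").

A, D

R is reflexive: each world relates to itself.
R is not symmetric: 0 R 2 but not 2 R 0.
R is not transitive: 0 R 4 and 4 R 3 but not 0 R 3.
R is not euclidean: 0 R 2 and 0 R 0 but not 2 R 0.
R is serial: every world has an R-successor.
(A) axiom D: valid iff R is serial. R is serial — valid.
(B) axiom 4: valid iff R is transitive. R is not transitive — not valid.
(C) Dia q -> Box Dia q (axiom 5) characterises the euclidean frames. R is not euclidean — not valid.
(D) axiom T: valid iff R is reflexive. R is reflexive — valid.
(E) Dia Box q -> q is the dual of axiom B, which corresponds to symmetry. R is not symmetric — not valid.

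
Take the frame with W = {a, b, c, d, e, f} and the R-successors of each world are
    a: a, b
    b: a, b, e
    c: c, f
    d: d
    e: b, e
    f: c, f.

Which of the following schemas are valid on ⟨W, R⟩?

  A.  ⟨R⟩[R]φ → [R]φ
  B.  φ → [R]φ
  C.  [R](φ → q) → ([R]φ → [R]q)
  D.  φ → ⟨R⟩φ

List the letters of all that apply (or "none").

C, D

R is reflexive: each world relates to itself.
R is not euclidean: b R a and b R e but not a R e.
R is not a subset of the identity: a R b with a ≠ b.
(A) ⟨R⟩[R]φ → [R]φ is the dual of axiom 5; it is valid on a frame exactly when R is euclidean. R is not euclidean, so not valid.
(B) φ → [R]φ is equivalent to ◇p→p; it holds exactly when R ⊆ identity. Here R ⊄ identity — not valid.
(C) [R](φ → q) → ([R]φ → [R]q) is axiom K, valid on every Kripke frame — valid.
(D) φ → ⟨R⟩φ is the dual of axiom T, which corresponds to reflexivity. R is reflexive — valid.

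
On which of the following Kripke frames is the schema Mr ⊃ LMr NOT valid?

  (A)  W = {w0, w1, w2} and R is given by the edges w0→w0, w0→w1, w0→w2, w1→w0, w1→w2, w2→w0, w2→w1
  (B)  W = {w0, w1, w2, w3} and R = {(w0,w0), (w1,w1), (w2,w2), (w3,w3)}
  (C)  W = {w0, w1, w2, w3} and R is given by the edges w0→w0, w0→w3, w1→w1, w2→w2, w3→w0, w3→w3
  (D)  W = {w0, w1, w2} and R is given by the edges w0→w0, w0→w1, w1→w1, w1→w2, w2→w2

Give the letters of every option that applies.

The schema Mr ⊃ LMr is axiom 5; it is valid on a frame iff R is euclidean.
(A) R is not euclidean (w0 R w1 and w0 R w1 but not w1 R w1), so the schema fails here.
(B) R is euclidean (any two R-successors of the same world are R-related), so the schema is valid here.
(C) R is euclidean (any two R-successors of the same world are R-related), so the schema is valid here.
(D) R is not euclidean (w0 R w1 and w0 R w0 but not w1 R w0), so the schema fails here.

A, D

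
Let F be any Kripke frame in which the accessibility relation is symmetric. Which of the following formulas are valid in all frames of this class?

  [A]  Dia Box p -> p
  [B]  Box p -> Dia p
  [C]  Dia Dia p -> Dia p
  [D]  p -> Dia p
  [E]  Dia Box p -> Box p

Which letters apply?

A

(A) Dia Box p -> p (the dual of axiom B) characterises the symmetric frames. Every such R is symmetric — valid.
(B) axiom D: valid iff R is serial. Such an R need not be serial — not valid.
(C) Dia Dia p -> Dia p (the dual of axiom 4) characterises the transitive frames. Such an R need not be transitive — not valid.
(D) the dual of axiom T: valid iff R is reflexive. Such an R need not be reflexive — not valid.
(E) the dual of axiom 5: valid iff R is euclidean. Such an R need not be euclidean — not valid.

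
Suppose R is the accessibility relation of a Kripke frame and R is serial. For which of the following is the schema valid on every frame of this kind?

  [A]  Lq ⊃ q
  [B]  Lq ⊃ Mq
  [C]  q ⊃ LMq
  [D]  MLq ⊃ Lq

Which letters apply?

(A) Lq ⊃ q is axiom T; it is valid on a frame exactly when R is reflexive. Such an R need not be reflexive, so not valid.
(B) Lq ⊃ Mq (axiom D) characterises the serial frames. Every such R is serial — valid.
(C) q ⊃ LMq is axiom B, which corresponds to symmetry. Such an R need not be symmetric — not valid.
(D) MLq ⊃ Lq is the dual of axiom 5; it is valid on a frame exactly when R is euclidean. Such an R need not be euclidean, so not valid.

B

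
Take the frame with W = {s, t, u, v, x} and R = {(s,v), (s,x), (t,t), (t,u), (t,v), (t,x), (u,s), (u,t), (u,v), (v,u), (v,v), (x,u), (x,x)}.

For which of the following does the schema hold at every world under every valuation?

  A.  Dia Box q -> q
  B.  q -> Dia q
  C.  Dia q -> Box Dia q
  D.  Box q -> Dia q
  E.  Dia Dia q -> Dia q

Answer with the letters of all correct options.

R is not reflexive: not s R s.
R is not symmetric: s R v but not v R s.
R is not transitive: s R v and v R u but not s R u.
R is not euclidean: s R v and s R x but not v R x.
R is serial: every world has an R-successor.
(A) Dia Box q -> q is the dual of axiom B, which corresponds to symmetry. R is not symmetric — not valid.
(B) q -> Dia q is the dual of axiom T, which corresponds to reflexivity. R is not reflexive — not valid.
(C) Dia q -> Box Dia q is axiom 5, which corresponds to the euclidean property. R is not euclidean — not valid.
(D) axiom D: valid iff R is serial. R is serial — valid.
(E) Dia Dia q -> Dia q is the dual of axiom 4, which corresponds to transitivity. R is not transitive — not valid.

D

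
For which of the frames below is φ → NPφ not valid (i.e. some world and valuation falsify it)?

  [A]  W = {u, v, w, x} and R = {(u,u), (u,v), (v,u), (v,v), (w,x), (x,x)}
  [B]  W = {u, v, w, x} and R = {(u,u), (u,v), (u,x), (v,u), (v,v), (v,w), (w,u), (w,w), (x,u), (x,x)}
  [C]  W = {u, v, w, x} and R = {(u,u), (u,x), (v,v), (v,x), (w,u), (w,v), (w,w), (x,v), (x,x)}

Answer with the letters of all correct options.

A, B, C

The schema φ → NPφ is axiom B; it is valid on a frame iff R is symmetric.
(A) R is not symmetric (w R x but not x R w), so the schema fails here.
(B) R is not symmetric (v R w but not w R v), so the schema fails here.
(C) R is not symmetric (u R x but not x R u), so the schema fails here.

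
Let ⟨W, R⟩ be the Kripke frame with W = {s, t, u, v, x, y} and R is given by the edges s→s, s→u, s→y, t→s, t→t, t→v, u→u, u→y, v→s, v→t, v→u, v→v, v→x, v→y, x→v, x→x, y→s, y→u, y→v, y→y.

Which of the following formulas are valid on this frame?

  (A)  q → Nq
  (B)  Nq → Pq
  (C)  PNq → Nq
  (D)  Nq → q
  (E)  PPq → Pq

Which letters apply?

B, D

R is reflexive: each world relates to itself.
R is not transitive: s R y and y R v but not s R v.
R is not euclidean: s R u and s R s but not u R s.
R is serial: every world has an R-successor.
R is not a subset of the identity: s R u with s ≠ u.
(A) q → Nq is equivalent to ◇p→p; it holds exactly when R ⊆ identity. Here R ⊄ identity — not valid.
(B) Nq → Pq is axiom D, which corresponds to seriality. R is serial — valid.
(C) PNq → Nq (the dual of axiom 5) characterises the euclidean frames. R is not euclidean — not valid.
(D) Nq → q (axiom T) characterises the reflexive frames. R is reflexive — valid.
(E) PPq → Pq is the dual of axiom 4, which corresponds to transitivity. R is not transitive — not valid.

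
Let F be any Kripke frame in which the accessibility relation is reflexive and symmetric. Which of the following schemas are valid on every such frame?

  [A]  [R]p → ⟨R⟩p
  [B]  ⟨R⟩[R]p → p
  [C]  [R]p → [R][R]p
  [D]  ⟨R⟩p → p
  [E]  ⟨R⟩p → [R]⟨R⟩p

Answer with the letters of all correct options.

Reflexive relations are serial.
(A) [R]p → ⟨R⟩p is axiom D; it is valid on a frame exactly when R is serial. Every such R is serial, so valid.
(B) ⟨R⟩[R]p → p is the dual of axiom B, which corresponds to symmetry. Every such R is symmetric — valid.
(C) [R]p → [R][R]p is axiom 4, which corresponds to transitivity. Such an R need not be transitive — not valid.
(D) ⟨R⟩p → p is the converse of T; it holds exactly when R ⊆ identity. Such an R need not be a subset of the identity — not valid.
(E) ⟨R⟩p → [R]⟨R⟩p is axiom 5, which corresponds to the euclidean property. Such an R need not be euclidean — not valid.

A, B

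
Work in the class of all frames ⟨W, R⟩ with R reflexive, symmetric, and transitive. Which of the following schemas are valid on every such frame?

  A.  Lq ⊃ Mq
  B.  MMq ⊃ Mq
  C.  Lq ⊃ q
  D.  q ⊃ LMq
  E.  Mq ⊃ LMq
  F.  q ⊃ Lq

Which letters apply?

A, B, C, D, E

A relation that is reflexive, symmetric, and transitive is also euclidean and serial.
(A) Lq ⊃ Mq (axiom D) characterises the serial frames. Every such R is serial — valid.
(B) the dual of axiom 4: valid iff R is transitive. Every such R is transitive — valid.
(C) axiom T: valid iff R is reflexive. Every such R is reflexive — valid.
(D) q ⊃ LMq is axiom B, which corresponds to symmetry. Every such R is symmetric — valid.
(E) Mq ⊃ LMq is axiom 5, which corresponds to the euclidean property. Every such R is euclidean — valid.
(F) q ⊃ Lq (equivalent to ◇p→p) corresponds to R being a subset of the identity. Such an R need not be a subset of the identity, so not valid.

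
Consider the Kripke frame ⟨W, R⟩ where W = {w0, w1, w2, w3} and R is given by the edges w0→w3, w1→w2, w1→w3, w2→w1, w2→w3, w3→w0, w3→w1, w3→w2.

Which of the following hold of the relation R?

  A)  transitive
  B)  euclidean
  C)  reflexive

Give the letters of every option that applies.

(A) not transitive: w0 R w3 and w3 R w0 but not w0 R w0.
(B) not euclidean: w3 R w0 and w3 R w1 but not w0 R w1.
(C) not reflexive: not w0 R w0.

none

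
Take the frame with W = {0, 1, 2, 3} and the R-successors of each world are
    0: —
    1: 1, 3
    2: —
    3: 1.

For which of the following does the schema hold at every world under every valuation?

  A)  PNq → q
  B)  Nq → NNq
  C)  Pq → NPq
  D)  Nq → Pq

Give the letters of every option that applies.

A

R is symmetric: every R-edge is matched by its reverse.
R is not transitive: 3 R 1 and 1 R 3 but not 3 R 3.
R is not euclidean: 1 R 3 and 1 R 3 but not 3 R 3.
R is not serial: 0 has no R-successor.
(A) PNq → q is the dual of axiom B; it is valid on a frame exactly when R is symmetric. R is symmetric, so valid.
(B) Nq → NNq is axiom 4; it is valid on a frame exactly when R is transitive. R is not transitive, so not valid.
(C) axiom 5: valid iff R is euclidean. R is not euclidean — not valid.
(D) Nq → Pq (axiom D) characterises the serial frames. R is not serial — not valid.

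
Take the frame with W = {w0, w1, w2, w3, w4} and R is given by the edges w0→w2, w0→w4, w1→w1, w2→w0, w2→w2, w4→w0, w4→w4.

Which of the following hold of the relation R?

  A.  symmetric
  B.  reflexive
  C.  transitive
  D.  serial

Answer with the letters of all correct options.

(A) symmetric: every R-edge is matched by its reverse.
(B) not reflexive: not w0 R w0.
(C) not transitive: w0 R w2 and w2 R w0 but not w0 R w0.
(D) not serial: w3 has no R-successor.

A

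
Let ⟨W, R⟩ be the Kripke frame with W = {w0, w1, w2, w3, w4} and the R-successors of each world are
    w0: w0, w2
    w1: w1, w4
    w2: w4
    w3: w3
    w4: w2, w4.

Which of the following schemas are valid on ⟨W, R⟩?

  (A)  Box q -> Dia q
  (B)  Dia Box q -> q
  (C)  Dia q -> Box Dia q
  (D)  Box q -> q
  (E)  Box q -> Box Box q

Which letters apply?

R is not reflexive: not w2 R w2.
R is not symmetric: w0 R w2 but not w2 R w0.
R is not transitive: w0 R w2 and w2 R w4 but not w0 R w4.
R is not euclidean: w0 R w2 and w0 R w0 but not w2 R w0.
R is serial: every world has an R-successor.
(A) Box q -> Dia q is axiom D; it is valid on a frame exactly when R is serial. R is serial, so valid.
(B) the dual of axiom B: valid iff R is symmetric. R is not symmetric — not valid.
(C) Dia q -> Box Dia q is axiom 5; it is valid on a frame exactly when R is euclidean. R is not euclidean, so not valid.
(D) Box q -> q is axiom T, which corresponds to reflexivity. R is not reflexive — not valid.
(E) Box q -> Box Box q is axiom 4, which corresponds to transitivity. R is not transitive — not valid.

A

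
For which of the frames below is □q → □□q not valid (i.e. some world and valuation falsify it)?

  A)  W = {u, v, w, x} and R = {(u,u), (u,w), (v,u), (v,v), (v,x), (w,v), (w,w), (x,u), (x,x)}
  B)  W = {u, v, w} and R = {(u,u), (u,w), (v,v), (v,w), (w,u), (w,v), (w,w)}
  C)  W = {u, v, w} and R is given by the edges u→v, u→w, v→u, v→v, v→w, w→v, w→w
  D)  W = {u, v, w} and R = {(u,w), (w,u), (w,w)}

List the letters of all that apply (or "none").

A, B, C, D

The schema □q → □□q is axiom 4; it is valid on a frame iff R is transitive.
(A) R is not transitive (u R w and w R v but not u R v), so the schema fails here.
(B) R is not transitive (u R w and w R v but not u R v), so the schema fails here.
(C) R is not transitive (u R v and v R u but not u R u), so the schema fails here.
(D) R is not transitive (u R w and w R u but not u R u), so the schema fails here.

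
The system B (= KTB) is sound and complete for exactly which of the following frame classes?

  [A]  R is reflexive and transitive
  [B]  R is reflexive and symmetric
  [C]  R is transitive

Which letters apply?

(A) this class determines S4, not B (= KTB).
(B) B (= KTB) is sound and complete for exactly this class.
(C) this class determines K4, not B (= KTB).

B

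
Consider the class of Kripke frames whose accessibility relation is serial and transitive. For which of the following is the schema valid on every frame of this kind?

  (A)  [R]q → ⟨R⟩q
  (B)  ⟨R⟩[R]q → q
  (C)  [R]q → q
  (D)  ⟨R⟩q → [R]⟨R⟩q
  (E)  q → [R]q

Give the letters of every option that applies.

A

(A) [R]q → ⟨R⟩q (axiom D) characterises the serial frames. Every such R is serial — valid.
(B) ⟨R⟩[R]q → q (the dual of axiom B) characterises the symmetric frames. Such an R need not be symmetric — not valid.
(C) [R]q → q (axiom T) characterises the reflexive frames. Such an R need not be reflexive — not valid.
(D) ⟨R⟩q → [R]⟨R⟩q is axiom 5; it is valid on a frame exactly when R is euclidean. Such an R need not be euclidean, so not valid.
(E) q → [R]q is equivalent to ◇p→p; it holds exactly when R ⊆ identity. Such an R need not be a subset of the identity — not valid.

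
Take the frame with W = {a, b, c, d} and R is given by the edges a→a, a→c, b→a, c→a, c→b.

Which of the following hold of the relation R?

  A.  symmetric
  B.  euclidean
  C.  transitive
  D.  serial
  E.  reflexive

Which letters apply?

(A) not symmetric: b R a but not a R b.
(B) not euclidean: c R a and c R b but not a R b.
(C) not transitive: a R c and c R b but not a R b.
(D) not serial: d has no R-successor.
(E) not reflexive: not b R b.

none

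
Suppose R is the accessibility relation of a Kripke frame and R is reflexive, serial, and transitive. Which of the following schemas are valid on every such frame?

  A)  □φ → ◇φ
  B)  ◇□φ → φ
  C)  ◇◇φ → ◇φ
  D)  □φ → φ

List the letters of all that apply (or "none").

(A) axiom D: valid iff R is serial. Every such R is serial — valid.
(B) ◇□φ → φ (the dual of axiom B) characterises the symmetric frames. Such an R need not be symmetric — not valid.
(C) the dual of axiom 4: valid iff R is transitive. Every such R is transitive — valid.
(D) axiom T: valid iff R is reflexive. Every such R is reflexive — valid.

A, C, D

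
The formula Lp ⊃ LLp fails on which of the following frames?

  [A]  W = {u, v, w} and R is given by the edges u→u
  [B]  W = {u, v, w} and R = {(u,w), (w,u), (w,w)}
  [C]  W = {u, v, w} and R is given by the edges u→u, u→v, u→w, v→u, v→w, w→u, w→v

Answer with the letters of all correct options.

B, C

The schema Lp ⊃ LLp is axiom 4; it is valid on a frame iff R is transitive.
(A) R is transitive (R is closed under composition), so the schema is valid here.
(B) R is not transitive (u R w and w R u but not u R u), so the schema fails here.
(C) R is not transitive (v R u and u R v but not v R v), so the schema fails here.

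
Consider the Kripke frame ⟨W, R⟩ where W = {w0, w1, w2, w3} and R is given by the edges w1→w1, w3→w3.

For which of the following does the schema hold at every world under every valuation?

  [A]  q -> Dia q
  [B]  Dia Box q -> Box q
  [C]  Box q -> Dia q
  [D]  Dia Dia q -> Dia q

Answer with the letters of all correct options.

B, D

R is not reflexive: not w0 R w0.
R is transitive: R is closed under composition.
R is euclidean: any two R-successors of the same world are R-related.
R is not serial: w0 has no R-successor.
(A) the dual of axiom T: valid iff R is reflexive. R is not reflexive — not valid.
(B) Dia Box q -> Box q is the dual of axiom 5, which corresponds to the euclidean property. R is euclidean — valid.
(C) Box q -> Dia q (axiom D) characterises the serial frames. R is not serial — not valid.
(D) the dual of axiom 4: valid iff R is transitive. R is transitive — valid.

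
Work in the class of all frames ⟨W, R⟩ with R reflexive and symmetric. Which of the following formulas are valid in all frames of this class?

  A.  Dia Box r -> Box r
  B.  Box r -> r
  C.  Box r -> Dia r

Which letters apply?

Reflexive relations are serial.
(A) Dia Box r -> Box r is the dual of axiom 5; it is valid on a frame exactly when R is euclidean. Such an R need not be euclidean, so not valid.
(B) axiom T: valid iff R is reflexive. Every such R is reflexive — valid.
(C) Box r -> Dia r (axiom D) characterises the serial frames. Every such R is serial — valid.

B, C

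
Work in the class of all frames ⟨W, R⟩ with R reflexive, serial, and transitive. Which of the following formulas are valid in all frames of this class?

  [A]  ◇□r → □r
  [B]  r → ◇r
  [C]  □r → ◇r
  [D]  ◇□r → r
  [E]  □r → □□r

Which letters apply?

B, C, E

(A) ◇□r → □r is the dual of axiom 5; it is valid on a frame exactly when R is euclidean. Such an R need not be euclidean, so not valid.
(B) r → ◇r is the dual of axiom T; it is valid on a frame exactly when R is reflexive. Every such R is reflexive, so valid.
(C) □r → ◇r is axiom D, which corresponds to seriality. Every such R is serial — valid.
(D) the dual of axiom B: valid iff R is symmetric. Such an R need not be symmetric — not valid.
(E) □r → □□r is axiom 4, which corresponds to transitivity. Every such R is transitive — valid.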